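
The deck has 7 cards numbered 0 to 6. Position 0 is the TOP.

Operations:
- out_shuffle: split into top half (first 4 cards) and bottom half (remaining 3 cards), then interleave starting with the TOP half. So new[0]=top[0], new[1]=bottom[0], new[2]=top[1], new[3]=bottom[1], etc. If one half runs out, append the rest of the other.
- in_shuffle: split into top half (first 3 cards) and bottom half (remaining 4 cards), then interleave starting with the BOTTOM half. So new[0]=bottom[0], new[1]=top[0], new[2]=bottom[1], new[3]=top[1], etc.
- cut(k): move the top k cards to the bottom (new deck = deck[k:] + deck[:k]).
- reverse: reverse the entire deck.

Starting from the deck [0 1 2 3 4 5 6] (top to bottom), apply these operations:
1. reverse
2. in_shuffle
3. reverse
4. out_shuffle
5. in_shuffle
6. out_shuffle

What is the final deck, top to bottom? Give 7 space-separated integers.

Answer: 6 3 0 4 1 5 2

Derivation:
After op 1 (reverse): [6 5 4 3 2 1 0]
After op 2 (in_shuffle): [3 6 2 5 1 4 0]
After op 3 (reverse): [0 4 1 5 2 6 3]
After op 4 (out_shuffle): [0 2 4 6 1 3 5]
After op 5 (in_shuffle): [6 0 1 2 3 4 5]
After op 6 (out_shuffle): [6 3 0 4 1 5 2]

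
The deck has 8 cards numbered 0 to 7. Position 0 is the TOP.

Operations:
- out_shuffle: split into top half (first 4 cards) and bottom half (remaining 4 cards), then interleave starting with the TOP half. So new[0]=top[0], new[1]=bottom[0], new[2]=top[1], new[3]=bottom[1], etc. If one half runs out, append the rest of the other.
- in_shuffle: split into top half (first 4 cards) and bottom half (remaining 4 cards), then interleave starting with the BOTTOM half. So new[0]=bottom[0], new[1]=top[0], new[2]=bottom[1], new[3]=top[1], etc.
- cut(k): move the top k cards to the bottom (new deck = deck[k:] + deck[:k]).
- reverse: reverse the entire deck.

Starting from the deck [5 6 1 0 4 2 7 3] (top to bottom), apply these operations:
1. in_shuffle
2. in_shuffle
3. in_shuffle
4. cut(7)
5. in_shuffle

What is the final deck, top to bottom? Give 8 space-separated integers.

Answer: 4 5 0 3 1 7 6 2

Derivation:
After op 1 (in_shuffle): [4 5 2 6 7 1 3 0]
After op 2 (in_shuffle): [7 4 1 5 3 2 0 6]
After op 3 (in_shuffle): [3 7 2 4 0 1 6 5]
After op 4 (cut(7)): [5 3 7 2 4 0 1 6]
After op 5 (in_shuffle): [4 5 0 3 1 7 6 2]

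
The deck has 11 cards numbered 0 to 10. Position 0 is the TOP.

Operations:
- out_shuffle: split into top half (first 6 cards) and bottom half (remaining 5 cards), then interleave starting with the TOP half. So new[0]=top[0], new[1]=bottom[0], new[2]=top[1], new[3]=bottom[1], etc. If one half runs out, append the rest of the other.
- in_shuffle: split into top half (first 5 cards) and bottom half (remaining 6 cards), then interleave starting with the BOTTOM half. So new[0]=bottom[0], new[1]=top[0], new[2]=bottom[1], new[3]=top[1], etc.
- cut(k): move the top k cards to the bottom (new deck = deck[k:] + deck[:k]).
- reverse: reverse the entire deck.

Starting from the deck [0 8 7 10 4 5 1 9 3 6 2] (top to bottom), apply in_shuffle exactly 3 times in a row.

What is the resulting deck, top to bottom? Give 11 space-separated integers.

Answer: 1 7 6 5 8 3 4 0 9 10 2

Derivation:
After op 1 (in_shuffle): [5 0 1 8 9 7 3 10 6 4 2]
After op 2 (in_shuffle): [7 5 3 0 10 1 6 8 4 9 2]
After op 3 (in_shuffle): [1 7 6 5 8 3 4 0 9 10 2]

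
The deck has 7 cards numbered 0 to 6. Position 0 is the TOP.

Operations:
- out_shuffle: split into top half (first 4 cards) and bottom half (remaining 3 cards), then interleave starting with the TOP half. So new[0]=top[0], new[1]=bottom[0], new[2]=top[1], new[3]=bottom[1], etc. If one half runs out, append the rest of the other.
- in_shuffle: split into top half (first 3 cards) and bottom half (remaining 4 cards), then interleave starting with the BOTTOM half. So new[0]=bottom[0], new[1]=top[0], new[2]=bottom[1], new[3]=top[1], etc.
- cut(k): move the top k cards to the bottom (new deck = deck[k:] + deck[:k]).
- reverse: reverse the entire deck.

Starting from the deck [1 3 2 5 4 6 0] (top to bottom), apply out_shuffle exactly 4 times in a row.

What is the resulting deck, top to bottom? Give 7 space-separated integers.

Answer: 1 4 3 6 2 0 5

Derivation:
After op 1 (out_shuffle): [1 4 3 6 2 0 5]
After op 2 (out_shuffle): [1 2 4 0 3 5 6]
After op 3 (out_shuffle): [1 3 2 5 4 6 0]
After op 4 (out_shuffle): [1 4 3 6 2 0 5]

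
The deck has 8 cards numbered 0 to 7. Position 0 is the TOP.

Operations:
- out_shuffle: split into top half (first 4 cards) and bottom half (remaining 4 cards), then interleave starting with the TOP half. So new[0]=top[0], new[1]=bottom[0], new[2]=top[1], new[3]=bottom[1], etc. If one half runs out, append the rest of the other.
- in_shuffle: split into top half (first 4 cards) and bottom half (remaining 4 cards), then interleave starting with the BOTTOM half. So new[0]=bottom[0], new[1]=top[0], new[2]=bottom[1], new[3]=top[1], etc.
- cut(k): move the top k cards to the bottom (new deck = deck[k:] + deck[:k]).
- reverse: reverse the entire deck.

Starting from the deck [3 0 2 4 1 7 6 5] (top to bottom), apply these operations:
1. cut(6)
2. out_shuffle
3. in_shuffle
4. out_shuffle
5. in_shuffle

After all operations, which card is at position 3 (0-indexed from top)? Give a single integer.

After op 1 (cut(6)): [6 5 3 0 2 4 1 7]
After op 2 (out_shuffle): [6 2 5 4 3 1 0 7]
After op 3 (in_shuffle): [3 6 1 2 0 5 7 4]
After op 4 (out_shuffle): [3 0 6 5 1 7 2 4]
After op 5 (in_shuffle): [1 3 7 0 2 6 4 5]
Position 3: card 0.

Answer: 0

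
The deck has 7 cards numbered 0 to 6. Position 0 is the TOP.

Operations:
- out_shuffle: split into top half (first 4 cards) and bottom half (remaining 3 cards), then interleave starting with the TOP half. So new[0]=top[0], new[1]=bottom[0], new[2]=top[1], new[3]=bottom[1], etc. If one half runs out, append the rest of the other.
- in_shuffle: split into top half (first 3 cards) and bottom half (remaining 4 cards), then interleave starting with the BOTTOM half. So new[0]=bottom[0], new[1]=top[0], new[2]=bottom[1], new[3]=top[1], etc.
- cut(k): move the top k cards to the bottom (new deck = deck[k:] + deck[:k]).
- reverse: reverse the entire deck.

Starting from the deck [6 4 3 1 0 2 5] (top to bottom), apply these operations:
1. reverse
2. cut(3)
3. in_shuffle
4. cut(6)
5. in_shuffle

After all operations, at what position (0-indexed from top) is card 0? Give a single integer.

Answer: 1

Derivation:
After op 1 (reverse): [5 2 0 1 3 4 6]
After op 2 (cut(3)): [1 3 4 6 5 2 0]
After op 3 (in_shuffle): [6 1 5 3 2 4 0]
After op 4 (cut(6)): [0 6 1 5 3 2 4]
After op 5 (in_shuffle): [5 0 3 6 2 1 4]
Card 0 is at position 1.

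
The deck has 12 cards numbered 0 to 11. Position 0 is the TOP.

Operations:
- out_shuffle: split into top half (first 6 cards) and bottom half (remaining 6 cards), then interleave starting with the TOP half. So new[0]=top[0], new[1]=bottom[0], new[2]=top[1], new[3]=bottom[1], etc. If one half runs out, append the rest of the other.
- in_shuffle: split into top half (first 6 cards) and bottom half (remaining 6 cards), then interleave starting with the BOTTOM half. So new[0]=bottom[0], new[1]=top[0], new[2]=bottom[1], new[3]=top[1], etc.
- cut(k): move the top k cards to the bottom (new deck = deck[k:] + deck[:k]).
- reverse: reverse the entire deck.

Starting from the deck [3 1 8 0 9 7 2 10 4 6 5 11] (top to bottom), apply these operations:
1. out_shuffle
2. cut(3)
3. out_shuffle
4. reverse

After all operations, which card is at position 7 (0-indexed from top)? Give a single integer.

After op 1 (out_shuffle): [3 2 1 10 8 4 0 6 9 5 7 11]
After op 2 (cut(3)): [10 8 4 0 6 9 5 7 11 3 2 1]
After op 3 (out_shuffle): [10 5 8 7 4 11 0 3 6 2 9 1]
After op 4 (reverse): [1 9 2 6 3 0 11 4 7 8 5 10]
Position 7: card 4.

Answer: 4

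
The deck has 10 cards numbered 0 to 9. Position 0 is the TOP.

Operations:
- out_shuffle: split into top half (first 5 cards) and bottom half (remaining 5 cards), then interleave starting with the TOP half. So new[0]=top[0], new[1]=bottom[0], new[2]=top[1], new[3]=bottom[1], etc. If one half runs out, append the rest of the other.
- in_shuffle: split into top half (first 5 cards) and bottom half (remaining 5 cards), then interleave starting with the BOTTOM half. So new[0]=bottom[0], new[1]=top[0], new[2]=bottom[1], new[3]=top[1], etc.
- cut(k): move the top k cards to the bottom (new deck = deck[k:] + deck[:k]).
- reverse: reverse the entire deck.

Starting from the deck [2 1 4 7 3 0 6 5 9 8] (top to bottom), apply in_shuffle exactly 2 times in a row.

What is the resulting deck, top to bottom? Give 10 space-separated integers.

Answer: 4 0 9 2 7 6 8 1 3 5

Derivation:
After op 1 (in_shuffle): [0 2 6 1 5 4 9 7 8 3]
After op 2 (in_shuffle): [4 0 9 2 7 6 8 1 3 5]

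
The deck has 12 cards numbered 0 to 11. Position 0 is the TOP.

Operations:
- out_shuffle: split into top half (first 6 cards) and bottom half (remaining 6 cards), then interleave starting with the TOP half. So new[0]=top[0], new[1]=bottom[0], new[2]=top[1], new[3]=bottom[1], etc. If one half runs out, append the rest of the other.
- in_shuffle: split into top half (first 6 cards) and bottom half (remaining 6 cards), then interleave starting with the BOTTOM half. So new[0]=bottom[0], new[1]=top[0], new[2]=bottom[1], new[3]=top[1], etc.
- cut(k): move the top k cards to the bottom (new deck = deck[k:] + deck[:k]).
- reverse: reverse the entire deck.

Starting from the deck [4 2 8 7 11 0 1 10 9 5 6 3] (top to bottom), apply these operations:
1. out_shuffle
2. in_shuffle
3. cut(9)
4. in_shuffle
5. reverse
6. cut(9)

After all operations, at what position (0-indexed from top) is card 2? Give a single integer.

Answer: 10

Derivation:
After op 1 (out_shuffle): [4 1 2 10 8 9 7 5 11 6 0 3]
After op 2 (in_shuffle): [7 4 5 1 11 2 6 10 0 8 3 9]
After op 3 (cut(9)): [8 3 9 7 4 5 1 11 2 6 10 0]
After op 4 (in_shuffle): [1 8 11 3 2 9 6 7 10 4 0 5]
After op 5 (reverse): [5 0 4 10 7 6 9 2 3 11 8 1]
After op 6 (cut(9)): [11 8 1 5 0 4 10 7 6 9 2 3]
Card 2 is at position 10.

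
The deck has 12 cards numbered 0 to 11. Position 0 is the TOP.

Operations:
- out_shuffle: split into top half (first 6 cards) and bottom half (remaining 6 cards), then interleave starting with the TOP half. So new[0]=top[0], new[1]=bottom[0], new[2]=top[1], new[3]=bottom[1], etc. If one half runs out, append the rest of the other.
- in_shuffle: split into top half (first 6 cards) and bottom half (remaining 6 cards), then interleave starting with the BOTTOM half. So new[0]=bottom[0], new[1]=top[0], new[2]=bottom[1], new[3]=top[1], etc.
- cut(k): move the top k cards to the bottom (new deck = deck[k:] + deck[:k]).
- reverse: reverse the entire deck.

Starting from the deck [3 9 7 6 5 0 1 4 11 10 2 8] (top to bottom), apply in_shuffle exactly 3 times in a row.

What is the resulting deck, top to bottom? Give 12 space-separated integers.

Answer: 5 10 9 1 8 6 11 3 0 2 7 4

Derivation:
After op 1 (in_shuffle): [1 3 4 9 11 7 10 6 2 5 8 0]
After op 2 (in_shuffle): [10 1 6 3 2 4 5 9 8 11 0 7]
After op 3 (in_shuffle): [5 10 9 1 8 6 11 3 0 2 7 4]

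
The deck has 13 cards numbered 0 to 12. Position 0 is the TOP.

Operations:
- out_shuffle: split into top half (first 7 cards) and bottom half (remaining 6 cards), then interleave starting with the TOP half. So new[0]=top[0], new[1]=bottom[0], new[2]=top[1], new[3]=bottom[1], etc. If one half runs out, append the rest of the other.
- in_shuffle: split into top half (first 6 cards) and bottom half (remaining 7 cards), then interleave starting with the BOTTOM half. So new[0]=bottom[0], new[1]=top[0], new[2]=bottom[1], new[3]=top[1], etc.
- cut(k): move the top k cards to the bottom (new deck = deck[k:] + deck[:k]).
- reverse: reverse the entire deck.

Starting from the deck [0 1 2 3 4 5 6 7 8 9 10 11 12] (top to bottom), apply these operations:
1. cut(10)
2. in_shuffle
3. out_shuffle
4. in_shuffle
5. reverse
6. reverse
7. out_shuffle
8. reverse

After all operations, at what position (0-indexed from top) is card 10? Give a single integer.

After op 1 (cut(10)): [10 11 12 0 1 2 3 4 5 6 7 8 9]
After op 2 (in_shuffle): [3 10 4 11 5 12 6 0 7 1 8 2 9]
After op 3 (out_shuffle): [3 0 10 7 4 1 11 8 5 2 12 9 6]
After op 4 (in_shuffle): [11 3 8 0 5 10 2 7 12 4 9 1 6]
After op 5 (reverse): [6 1 9 4 12 7 2 10 5 0 8 3 11]
After op 6 (reverse): [11 3 8 0 5 10 2 7 12 4 9 1 6]
After op 7 (out_shuffle): [11 7 3 12 8 4 0 9 5 1 10 6 2]
After op 8 (reverse): [2 6 10 1 5 9 0 4 8 12 3 7 11]
Card 10 is at position 2.

Answer: 2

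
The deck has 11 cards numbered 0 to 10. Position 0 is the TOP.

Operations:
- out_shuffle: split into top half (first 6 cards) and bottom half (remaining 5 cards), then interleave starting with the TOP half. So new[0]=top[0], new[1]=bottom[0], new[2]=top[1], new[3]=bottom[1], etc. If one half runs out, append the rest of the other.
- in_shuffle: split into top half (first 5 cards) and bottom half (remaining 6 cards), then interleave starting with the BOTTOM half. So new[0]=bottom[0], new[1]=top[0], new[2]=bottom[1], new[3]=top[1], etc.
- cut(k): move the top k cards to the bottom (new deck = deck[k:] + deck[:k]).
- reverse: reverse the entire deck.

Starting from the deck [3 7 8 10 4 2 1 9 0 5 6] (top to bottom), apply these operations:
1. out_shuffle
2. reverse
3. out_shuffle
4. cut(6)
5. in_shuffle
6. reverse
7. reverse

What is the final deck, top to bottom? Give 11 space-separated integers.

After op 1 (out_shuffle): [3 1 7 9 8 0 10 5 4 6 2]
After op 2 (reverse): [2 6 4 5 10 0 8 9 7 1 3]
After op 3 (out_shuffle): [2 8 6 9 4 7 5 1 10 3 0]
After op 4 (cut(6)): [5 1 10 3 0 2 8 6 9 4 7]
After op 5 (in_shuffle): [2 5 8 1 6 10 9 3 4 0 7]
After op 6 (reverse): [7 0 4 3 9 10 6 1 8 5 2]
After op 7 (reverse): [2 5 8 1 6 10 9 3 4 0 7]

Answer: 2 5 8 1 6 10 9 3 4 0 7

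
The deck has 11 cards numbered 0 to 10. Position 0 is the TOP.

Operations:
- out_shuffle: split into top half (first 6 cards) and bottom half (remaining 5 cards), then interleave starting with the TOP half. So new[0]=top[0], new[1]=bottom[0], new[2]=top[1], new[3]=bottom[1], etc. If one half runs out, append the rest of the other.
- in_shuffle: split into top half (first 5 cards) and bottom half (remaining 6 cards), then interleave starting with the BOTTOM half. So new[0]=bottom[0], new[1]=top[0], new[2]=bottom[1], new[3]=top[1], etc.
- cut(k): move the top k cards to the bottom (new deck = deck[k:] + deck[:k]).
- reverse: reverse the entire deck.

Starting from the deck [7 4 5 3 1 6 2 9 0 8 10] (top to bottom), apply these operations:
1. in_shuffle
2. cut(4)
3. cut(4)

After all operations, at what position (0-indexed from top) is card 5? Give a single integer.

Answer: 8

Derivation:
After op 1 (in_shuffle): [6 7 2 4 9 5 0 3 8 1 10]
After op 2 (cut(4)): [9 5 0 3 8 1 10 6 7 2 4]
After op 3 (cut(4)): [8 1 10 6 7 2 4 9 5 0 3]
Card 5 is at position 8.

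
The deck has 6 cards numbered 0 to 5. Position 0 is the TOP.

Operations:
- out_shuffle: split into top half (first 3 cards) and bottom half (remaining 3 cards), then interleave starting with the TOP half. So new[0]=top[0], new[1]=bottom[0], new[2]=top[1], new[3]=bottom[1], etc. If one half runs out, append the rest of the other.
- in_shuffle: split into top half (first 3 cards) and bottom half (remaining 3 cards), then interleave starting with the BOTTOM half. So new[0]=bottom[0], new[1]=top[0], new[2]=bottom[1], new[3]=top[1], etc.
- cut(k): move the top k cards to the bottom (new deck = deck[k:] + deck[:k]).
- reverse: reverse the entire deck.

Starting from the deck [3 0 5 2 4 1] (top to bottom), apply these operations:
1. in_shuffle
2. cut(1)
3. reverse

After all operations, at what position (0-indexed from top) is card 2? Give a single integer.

After op 1 (in_shuffle): [2 3 4 0 1 5]
After op 2 (cut(1)): [3 4 0 1 5 2]
After op 3 (reverse): [2 5 1 0 4 3]
Card 2 is at position 0.

Answer: 0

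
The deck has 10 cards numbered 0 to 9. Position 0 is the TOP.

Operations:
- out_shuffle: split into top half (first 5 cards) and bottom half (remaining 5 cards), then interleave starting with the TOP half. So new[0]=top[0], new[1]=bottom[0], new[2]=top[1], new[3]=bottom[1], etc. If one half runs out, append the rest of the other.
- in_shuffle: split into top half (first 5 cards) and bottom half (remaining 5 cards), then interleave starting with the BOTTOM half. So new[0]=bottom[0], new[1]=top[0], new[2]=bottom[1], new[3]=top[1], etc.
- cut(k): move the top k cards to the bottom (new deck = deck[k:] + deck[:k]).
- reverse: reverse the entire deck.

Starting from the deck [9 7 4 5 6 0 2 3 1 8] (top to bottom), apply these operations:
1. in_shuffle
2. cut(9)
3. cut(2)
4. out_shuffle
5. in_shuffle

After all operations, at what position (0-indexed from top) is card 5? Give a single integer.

Answer: 7

Derivation:
After op 1 (in_shuffle): [0 9 2 7 3 4 1 5 8 6]
After op 2 (cut(9)): [6 0 9 2 7 3 4 1 5 8]
After op 3 (cut(2)): [9 2 7 3 4 1 5 8 6 0]
After op 4 (out_shuffle): [9 1 2 5 7 8 3 6 4 0]
After op 5 (in_shuffle): [8 9 3 1 6 2 4 5 0 7]
Card 5 is at position 7.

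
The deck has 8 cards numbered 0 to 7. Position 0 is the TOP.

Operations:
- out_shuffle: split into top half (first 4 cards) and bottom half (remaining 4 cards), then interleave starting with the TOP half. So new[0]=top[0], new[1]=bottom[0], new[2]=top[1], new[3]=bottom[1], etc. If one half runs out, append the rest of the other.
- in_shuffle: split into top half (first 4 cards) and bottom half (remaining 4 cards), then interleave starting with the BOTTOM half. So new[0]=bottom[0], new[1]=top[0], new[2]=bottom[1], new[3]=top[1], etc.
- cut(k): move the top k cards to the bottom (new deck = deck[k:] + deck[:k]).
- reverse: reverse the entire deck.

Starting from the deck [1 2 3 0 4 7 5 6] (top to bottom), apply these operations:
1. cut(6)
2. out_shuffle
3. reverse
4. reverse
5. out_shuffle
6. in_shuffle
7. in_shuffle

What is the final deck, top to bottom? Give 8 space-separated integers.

Answer: 0 6 3 5 7 2 4 1

Derivation:
After op 1 (cut(6)): [5 6 1 2 3 0 4 7]
After op 2 (out_shuffle): [5 3 6 0 1 4 2 7]
After op 3 (reverse): [7 2 4 1 0 6 3 5]
After op 4 (reverse): [5 3 6 0 1 4 2 7]
After op 5 (out_shuffle): [5 1 3 4 6 2 0 7]
After op 6 (in_shuffle): [6 5 2 1 0 3 7 4]
After op 7 (in_shuffle): [0 6 3 5 7 2 4 1]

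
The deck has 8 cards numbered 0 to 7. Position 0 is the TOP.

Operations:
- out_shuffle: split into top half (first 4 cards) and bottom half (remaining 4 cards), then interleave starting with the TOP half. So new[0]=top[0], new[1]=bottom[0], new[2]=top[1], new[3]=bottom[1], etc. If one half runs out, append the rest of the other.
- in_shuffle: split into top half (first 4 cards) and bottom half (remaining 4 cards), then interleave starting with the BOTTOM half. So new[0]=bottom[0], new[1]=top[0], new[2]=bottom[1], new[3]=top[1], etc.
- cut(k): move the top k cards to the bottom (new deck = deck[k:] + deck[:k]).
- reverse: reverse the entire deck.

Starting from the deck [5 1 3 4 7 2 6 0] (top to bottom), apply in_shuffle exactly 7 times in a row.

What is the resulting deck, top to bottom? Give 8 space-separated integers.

Answer: 7 5 2 1 6 3 0 4

Derivation:
After op 1 (in_shuffle): [7 5 2 1 6 3 0 4]
After op 2 (in_shuffle): [6 7 3 5 0 2 4 1]
After op 3 (in_shuffle): [0 6 2 7 4 3 1 5]
After op 4 (in_shuffle): [4 0 3 6 1 2 5 7]
After op 5 (in_shuffle): [1 4 2 0 5 3 7 6]
After op 6 (in_shuffle): [5 1 3 4 7 2 6 0]
After op 7 (in_shuffle): [7 5 2 1 6 3 0 4]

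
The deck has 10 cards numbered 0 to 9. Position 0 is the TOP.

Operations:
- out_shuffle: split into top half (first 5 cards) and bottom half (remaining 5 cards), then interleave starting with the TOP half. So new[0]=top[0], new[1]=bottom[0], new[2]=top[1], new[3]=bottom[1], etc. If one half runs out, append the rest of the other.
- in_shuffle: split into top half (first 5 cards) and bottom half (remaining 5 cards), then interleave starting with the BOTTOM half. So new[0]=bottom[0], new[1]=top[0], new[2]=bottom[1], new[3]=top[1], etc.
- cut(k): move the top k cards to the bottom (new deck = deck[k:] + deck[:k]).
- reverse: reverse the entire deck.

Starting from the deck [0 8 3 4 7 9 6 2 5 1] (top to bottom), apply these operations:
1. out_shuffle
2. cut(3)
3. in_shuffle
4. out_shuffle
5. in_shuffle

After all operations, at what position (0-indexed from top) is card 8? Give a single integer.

Answer: 4

Derivation:
After op 1 (out_shuffle): [0 9 8 6 3 2 4 5 7 1]
After op 2 (cut(3)): [6 3 2 4 5 7 1 0 9 8]
After op 3 (in_shuffle): [7 6 1 3 0 2 9 4 8 5]
After op 4 (out_shuffle): [7 2 6 9 1 4 3 8 0 5]
After op 5 (in_shuffle): [4 7 3 2 8 6 0 9 5 1]
Card 8 is at position 4.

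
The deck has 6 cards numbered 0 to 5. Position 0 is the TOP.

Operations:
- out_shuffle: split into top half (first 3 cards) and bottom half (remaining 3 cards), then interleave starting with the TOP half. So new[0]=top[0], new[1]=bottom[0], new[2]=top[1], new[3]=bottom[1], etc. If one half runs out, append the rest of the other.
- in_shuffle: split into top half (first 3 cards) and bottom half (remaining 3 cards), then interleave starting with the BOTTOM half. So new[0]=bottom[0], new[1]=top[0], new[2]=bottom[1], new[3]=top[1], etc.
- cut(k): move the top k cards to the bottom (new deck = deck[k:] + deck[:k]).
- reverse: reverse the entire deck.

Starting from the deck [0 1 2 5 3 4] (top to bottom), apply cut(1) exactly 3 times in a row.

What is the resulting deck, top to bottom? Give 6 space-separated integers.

Answer: 5 3 4 0 1 2

Derivation:
After op 1 (cut(1)): [1 2 5 3 4 0]
After op 2 (cut(1)): [2 5 3 4 0 1]
After op 3 (cut(1)): [5 3 4 0 1 2]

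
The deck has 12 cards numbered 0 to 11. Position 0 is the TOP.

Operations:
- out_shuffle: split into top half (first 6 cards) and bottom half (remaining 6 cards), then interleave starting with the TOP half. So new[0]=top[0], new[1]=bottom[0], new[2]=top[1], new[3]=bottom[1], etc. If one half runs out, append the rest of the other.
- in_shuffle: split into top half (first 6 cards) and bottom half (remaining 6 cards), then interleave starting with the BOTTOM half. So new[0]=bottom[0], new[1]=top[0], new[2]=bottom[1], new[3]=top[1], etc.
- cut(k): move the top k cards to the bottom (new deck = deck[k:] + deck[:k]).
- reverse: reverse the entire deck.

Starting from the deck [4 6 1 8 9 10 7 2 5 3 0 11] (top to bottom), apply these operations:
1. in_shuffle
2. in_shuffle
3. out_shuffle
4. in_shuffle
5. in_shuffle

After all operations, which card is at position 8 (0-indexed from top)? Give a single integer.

After op 1 (in_shuffle): [7 4 2 6 5 1 3 8 0 9 11 10]
After op 2 (in_shuffle): [3 7 8 4 0 2 9 6 11 5 10 1]
After op 3 (out_shuffle): [3 9 7 6 8 11 4 5 0 10 2 1]
After op 4 (in_shuffle): [4 3 5 9 0 7 10 6 2 8 1 11]
After op 5 (in_shuffle): [10 4 6 3 2 5 8 9 1 0 11 7]
Position 8: card 1.

Answer: 1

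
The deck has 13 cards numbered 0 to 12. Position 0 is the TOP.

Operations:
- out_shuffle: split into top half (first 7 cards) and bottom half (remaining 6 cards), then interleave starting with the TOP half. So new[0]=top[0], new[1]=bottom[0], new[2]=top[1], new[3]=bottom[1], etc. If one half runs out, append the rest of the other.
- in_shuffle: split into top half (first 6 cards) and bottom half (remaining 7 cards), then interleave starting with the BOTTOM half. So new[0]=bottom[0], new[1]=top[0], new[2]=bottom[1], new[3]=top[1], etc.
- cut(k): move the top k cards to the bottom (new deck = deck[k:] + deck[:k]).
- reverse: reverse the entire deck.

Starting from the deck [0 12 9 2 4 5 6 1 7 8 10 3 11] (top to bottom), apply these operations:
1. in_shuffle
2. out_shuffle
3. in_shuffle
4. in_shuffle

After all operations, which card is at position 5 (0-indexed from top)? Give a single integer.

After op 1 (in_shuffle): [6 0 1 12 7 9 8 2 10 4 3 5 11]
After op 2 (out_shuffle): [6 2 0 10 1 4 12 3 7 5 9 11 8]
After op 3 (in_shuffle): [12 6 3 2 7 0 5 10 9 1 11 4 8]
After op 4 (in_shuffle): [5 12 10 6 9 3 1 2 11 7 4 0 8]
Position 5: card 3.

Answer: 3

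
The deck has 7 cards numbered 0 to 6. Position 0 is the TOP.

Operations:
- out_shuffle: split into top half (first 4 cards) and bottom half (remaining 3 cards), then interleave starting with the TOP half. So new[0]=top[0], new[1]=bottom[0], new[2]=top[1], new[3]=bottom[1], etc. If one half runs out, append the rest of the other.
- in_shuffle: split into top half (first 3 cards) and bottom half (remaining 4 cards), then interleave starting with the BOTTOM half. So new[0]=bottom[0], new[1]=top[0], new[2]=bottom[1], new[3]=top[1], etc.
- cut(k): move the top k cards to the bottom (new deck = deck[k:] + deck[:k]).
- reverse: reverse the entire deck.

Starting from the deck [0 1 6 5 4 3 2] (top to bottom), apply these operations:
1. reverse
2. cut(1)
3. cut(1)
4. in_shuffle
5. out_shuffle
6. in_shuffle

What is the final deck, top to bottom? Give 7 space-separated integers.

After op 1 (reverse): [2 3 4 5 6 1 0]
After op 2 (cut(1)): [3 4 5 6 1 0 2]
After op 3 (cut(1)): [4 5 6 1 0 2 3]
After op 4 (in_shuffle): [1 4 0 5 2 6 3]
After op 5 (out_shuffle): [1 2 4 6 0 3 5]
After op 6 (in_shuffle): [6 1 0 2 3 4 5]

Answer: 6 1 0 2 3 4 5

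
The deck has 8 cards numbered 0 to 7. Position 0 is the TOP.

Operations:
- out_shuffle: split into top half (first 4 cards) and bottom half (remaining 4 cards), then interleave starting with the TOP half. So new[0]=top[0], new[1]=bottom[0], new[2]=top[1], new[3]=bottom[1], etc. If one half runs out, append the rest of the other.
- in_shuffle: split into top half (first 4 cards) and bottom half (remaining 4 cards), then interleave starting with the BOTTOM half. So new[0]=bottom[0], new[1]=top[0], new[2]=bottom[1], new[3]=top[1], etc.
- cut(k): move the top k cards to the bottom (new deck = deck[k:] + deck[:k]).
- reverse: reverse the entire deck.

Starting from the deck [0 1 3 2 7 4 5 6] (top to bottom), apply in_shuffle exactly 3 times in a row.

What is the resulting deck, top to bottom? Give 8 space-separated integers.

After op 1 (in_shuffle): [7 0 4 1 5 3 6 2]
After op 2 (in_shuffle): [5 7 3 0 6 4 2 1]
After op 3 (in_shuffle): [6 5 4 7 2 3 1 0]

Answer: 6 5 4 7 2 3 1 0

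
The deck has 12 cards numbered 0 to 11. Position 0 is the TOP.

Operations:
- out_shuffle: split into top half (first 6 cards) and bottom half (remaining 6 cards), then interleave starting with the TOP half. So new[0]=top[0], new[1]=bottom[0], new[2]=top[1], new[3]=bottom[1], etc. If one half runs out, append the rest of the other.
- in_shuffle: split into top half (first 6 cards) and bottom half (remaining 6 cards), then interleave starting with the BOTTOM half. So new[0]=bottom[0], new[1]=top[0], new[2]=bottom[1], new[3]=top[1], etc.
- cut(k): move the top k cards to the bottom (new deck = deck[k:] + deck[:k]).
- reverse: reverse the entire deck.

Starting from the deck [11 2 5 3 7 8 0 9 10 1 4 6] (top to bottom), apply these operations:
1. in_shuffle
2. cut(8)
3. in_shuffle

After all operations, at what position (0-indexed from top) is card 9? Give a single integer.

After op 1 (in_shuffle): [0 11 9 2 10 5 1 3 4 7 6 8]
After op 2 (cut(8)): [4 7 6 8 0 11 9 2 10 5 1 3]
After op 3 (in_shuffle): [9 4 2 7 10 6 5 8 1 0 3 11]
Card 9 is at position 0.

Answer: 0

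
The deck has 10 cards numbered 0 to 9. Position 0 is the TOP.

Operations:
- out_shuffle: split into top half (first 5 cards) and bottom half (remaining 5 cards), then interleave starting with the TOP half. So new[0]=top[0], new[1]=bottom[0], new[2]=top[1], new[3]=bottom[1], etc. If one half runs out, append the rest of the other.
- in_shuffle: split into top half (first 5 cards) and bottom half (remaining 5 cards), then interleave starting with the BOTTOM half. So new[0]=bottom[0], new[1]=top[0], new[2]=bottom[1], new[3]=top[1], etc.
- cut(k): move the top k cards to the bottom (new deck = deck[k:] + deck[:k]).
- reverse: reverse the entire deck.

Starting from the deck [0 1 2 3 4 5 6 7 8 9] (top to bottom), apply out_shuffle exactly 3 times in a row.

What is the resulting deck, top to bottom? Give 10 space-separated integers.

After op 1 (out_shuffle): [0 5 1 6 2 7 3 8 4 9]
After op 2 (out_shuffle): [0 7 5 3 1 8 6 4 2 9]
After op 3 (out_shuffle): [0 8 7 6 5 4 3 2 1 9]

Answer: 0 8 7 6 5 4 3 2 1 9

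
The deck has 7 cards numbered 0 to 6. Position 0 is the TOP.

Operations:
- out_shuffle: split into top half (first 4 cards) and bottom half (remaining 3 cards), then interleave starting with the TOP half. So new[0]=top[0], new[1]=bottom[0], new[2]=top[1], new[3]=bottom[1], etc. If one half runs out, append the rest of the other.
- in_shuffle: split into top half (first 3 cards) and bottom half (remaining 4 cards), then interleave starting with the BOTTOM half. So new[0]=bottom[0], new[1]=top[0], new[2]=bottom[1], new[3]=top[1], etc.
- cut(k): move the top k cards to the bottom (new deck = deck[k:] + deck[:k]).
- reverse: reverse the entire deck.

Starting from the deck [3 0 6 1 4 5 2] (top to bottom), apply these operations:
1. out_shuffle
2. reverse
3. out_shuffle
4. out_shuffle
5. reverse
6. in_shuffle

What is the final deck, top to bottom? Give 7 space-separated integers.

After op 1 (out_shuffle): [3 4 0 5 6 2 1]
After op 2 (reverse): [1 2 6 5 0 4 3]
After op 3 (out_shuffle): [1 0 2 4 6 3 5]
After op 4 (out_shuffle): [1 6 0 3 2 5 4]
After op 5 (reverse): [4 5 2 3 0 6 1]
After op 6 (in_shuffle): [3 4 0 5 6 2 1]

Answer: 3 4 0 5 6 2 1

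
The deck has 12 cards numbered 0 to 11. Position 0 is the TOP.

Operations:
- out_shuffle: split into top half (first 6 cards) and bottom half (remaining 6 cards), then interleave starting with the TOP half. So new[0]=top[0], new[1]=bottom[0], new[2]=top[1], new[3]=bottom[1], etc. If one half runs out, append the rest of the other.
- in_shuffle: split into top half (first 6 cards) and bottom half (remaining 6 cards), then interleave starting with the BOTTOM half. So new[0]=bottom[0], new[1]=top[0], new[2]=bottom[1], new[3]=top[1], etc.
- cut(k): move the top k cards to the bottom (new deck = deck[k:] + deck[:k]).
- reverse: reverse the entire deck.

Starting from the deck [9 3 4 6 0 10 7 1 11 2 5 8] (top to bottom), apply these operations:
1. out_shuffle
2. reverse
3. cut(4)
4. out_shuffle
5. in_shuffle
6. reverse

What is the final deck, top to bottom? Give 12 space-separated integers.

After op 1 (out_shuffle): [9 7 3 1 4 11 6 2 0 5 10 8]
After op 2 (reverse): [8 10 5 0 2 6 11 4 1 3 7 9]
After op 3 (cut(4)): [2 6 11 4 1 3 7 9 8 10 5 0]
After op 4 (out_shuffle): [2 7 6 9 11 8 4 10 1 5 3 0]
After op 5 (in_shuffle): [4 2 10 7 1 6 5 9 3 11 0 8]
After op 6 (reverse): [8 0 11 3 9 5 6 1 7 10 2 4]

Answer: 8 0 11 3 9 5 6 1 7 10 2 4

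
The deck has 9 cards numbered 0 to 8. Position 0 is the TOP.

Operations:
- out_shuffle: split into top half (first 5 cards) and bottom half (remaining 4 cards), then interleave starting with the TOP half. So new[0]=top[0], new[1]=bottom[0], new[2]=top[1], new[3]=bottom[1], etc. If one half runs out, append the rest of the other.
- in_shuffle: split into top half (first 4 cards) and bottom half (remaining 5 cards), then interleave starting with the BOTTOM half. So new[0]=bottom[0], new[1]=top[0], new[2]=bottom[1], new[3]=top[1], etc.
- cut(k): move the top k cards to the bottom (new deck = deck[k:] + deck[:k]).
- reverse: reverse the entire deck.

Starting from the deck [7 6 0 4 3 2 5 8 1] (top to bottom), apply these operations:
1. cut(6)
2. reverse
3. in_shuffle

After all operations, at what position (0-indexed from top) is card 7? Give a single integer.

After op 1 (cut(6)): [5 8 1 7 6 0 4 3 2]
After op 2 (reverse): [2 3 4 0 6 7 1 8 5]
After op 3 (in_shuffle): [6 2 7 3 1 4 8 0 5]
Card 7 is at position 2.

Answer: 2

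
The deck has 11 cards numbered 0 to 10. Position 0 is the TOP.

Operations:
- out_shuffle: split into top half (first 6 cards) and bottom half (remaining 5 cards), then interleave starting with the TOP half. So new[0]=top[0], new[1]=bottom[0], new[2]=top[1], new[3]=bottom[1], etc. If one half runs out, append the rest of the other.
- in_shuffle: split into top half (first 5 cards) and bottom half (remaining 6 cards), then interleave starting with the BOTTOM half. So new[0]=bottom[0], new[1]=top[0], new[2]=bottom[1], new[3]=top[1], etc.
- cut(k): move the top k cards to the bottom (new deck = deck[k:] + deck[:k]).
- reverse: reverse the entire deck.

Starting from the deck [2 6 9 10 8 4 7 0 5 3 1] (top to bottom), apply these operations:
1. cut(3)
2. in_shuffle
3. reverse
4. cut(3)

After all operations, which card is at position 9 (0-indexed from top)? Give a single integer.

After op 1 (cut(3)): [10 8 4 7 0 5 3 1 2 6 9]
After op 2 (in_shuffle): [5 10 3 8 1 4 2 7 6 0 9]
After op 3 (reverse): [9 0 6 7 2 4 1 8 3 10 5]
After op 4 (cut(3)): [7 2 4 1 8 3 10 5 9 0 6]
Position 9: card 0.

Answer: 0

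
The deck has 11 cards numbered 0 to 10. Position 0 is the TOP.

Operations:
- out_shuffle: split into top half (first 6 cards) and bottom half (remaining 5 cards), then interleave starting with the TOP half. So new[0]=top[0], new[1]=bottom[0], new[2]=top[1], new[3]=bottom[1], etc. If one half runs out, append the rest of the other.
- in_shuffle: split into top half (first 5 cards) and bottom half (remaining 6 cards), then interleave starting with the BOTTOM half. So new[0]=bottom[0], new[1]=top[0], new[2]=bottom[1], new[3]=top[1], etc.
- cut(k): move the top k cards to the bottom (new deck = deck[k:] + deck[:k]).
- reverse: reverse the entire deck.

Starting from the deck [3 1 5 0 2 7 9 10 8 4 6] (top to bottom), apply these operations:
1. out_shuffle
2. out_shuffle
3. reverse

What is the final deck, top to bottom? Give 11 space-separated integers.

After op 1 (out_shuffle): [3 9 1 10 5 8 0 4 2 6 7]
After op 2 (out_shuffle): [3 0 9 4 1 2 10 6 5 7 8]
After op 3 (reverse): [8 7 5 6 10 2 1 4 9 0 3]

Answer: 8 7 5 6 10 2 1 4 9 0 3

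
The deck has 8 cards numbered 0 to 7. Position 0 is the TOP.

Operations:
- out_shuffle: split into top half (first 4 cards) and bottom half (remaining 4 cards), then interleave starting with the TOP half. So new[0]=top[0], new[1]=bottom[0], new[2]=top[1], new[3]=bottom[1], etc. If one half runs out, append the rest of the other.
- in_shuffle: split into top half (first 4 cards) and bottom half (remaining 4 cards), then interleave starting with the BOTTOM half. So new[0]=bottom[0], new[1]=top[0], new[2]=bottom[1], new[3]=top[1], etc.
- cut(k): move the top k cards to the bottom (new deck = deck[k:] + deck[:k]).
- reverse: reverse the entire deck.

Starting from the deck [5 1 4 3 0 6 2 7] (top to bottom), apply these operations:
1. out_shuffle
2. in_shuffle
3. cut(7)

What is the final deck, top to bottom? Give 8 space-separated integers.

After op 1 (out_shuffle): [5 0 1 6 4 2 3 7]
After op 2 (in_shuffle): [4 5 2 0 3 1 7 6]
After op 3 (cut(7)): [6 4 5 2 0 3 1 7]

Answer: 6 4 5 2 0 3 1 7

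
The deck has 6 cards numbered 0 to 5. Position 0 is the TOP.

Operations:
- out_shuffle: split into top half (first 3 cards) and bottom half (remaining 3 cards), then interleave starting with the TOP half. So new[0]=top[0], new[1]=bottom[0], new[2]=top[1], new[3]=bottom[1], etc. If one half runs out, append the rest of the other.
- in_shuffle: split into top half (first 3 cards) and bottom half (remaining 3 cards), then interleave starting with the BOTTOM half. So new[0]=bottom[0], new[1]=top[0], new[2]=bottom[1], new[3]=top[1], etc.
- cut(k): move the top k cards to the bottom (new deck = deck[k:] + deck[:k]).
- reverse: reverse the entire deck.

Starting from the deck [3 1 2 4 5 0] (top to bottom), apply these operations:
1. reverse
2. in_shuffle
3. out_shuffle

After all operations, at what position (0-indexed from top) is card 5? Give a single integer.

After op 1 (reverse): [0 5 4 2 1 3]
After op 2 (in_shuffle): [2 0 1 5 3 4]
After op 3 (out_shuffle): [2 5 0 3 1 4]
Card 5 is at position 1.

Answer: 1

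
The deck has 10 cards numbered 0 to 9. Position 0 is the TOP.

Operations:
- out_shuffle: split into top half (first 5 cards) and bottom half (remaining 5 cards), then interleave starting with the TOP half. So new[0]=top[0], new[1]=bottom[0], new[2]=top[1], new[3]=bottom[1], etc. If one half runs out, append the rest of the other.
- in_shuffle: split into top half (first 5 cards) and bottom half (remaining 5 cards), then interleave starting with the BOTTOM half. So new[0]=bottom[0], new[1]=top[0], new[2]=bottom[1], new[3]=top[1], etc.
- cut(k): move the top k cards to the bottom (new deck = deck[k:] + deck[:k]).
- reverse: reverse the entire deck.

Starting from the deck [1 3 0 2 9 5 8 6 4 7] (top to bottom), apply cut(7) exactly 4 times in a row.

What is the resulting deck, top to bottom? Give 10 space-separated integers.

Answer: 4 7 1 3 0 2 9 5 8 6

Derivation:
After op 1 (cut(7)): [6 4 7 1 3 0 2 9 5 8]
After op 2 (cut(7)): [9 5 8 6 4 7 1 3 0 2]
After op 3 (cut(7)): [3 0 2 9 5 8 6 4 7 1]
After op 4 (cut(7)): [4 7 1 3 0 2 9 5 8 6]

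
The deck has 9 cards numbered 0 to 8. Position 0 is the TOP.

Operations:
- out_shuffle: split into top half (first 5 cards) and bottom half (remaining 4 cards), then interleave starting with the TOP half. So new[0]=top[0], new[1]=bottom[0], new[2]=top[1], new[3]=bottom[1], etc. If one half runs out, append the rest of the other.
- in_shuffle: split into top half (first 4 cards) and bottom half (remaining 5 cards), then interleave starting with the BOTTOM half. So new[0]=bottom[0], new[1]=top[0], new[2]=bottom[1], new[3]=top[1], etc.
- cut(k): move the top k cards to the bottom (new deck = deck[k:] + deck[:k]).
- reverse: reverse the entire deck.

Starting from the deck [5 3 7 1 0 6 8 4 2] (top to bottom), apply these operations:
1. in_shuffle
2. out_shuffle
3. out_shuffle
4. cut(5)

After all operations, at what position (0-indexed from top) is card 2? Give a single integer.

After op 1 (in_shuffle): [0 5 6 3 8 7 4 1 2]
After op 2 (out_shuffle): [0 7 5 4 6 1 3 2 8]
After op 3 (out_shuffle): [0 1 7 3 5 2 4 8 6]
After op 4 (cut(5)): [2 4 8 6 0 1 7 3 5]
Card 2 is at position 0.

Answer: 0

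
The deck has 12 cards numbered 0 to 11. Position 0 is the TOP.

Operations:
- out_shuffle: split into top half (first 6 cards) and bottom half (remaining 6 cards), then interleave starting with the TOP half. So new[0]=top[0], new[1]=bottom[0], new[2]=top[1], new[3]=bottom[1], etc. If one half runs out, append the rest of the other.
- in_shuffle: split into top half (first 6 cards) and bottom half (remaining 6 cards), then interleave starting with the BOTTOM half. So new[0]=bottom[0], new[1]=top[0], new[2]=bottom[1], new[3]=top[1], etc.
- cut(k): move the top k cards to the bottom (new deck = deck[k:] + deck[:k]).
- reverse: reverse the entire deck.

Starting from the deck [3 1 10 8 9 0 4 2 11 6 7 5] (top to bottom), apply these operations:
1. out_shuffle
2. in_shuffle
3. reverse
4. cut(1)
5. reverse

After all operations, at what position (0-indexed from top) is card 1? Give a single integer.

After op 1 (out_shuffle): [3 4 1 2 10 11 8 6 9 7 0 5]
After op 2 (in_shuffle): [8 3 6 4 9 1 7 2 0 10 5 11]
After op 3 (reverse): [11 5 10 0 2 7 1 9 4 6 3 8]
After op 4 (cut(1)): [5 10 0 2 7 1 9 4 6 3 8 11]
After op 5 (reverse): [11 8 3 6 4 9 1 7 2 0 10 5]
Card 1 is at position 6.

Answer: 6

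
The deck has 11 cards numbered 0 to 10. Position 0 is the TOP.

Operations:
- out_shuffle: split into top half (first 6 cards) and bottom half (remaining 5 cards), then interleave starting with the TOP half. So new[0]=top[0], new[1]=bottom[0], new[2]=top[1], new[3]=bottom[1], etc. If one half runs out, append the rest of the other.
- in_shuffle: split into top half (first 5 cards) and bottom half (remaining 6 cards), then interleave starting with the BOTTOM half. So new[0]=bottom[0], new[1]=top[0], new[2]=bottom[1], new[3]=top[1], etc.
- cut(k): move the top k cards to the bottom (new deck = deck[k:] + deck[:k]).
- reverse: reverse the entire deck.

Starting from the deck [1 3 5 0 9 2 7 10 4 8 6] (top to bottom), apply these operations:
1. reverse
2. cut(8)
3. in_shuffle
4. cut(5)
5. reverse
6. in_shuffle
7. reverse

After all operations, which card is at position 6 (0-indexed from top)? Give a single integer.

Answer: 9

Derivation:
After op 1 (reverse): [6 8 4 10 7 2 9 0 5 3 1]
After op 2 (cut(8)): [5 3 1 6 8 4 10 7 2 9 0]
After op 3 (in_shuffle): [4 5 10 3 7 1 2 6 9 8 0]
After op 4 (cut(5)): [1 2 6 9 8 0 4 5 10 3 7]
After op 5 (reverse): [7 3 10 5 4 0 8 9 6 2 1]
After op 6 (in_shuffle): [0 7 8 3 9 10 6 5 2 4 1]
After op 7 (reverse): [1 4 2 5 6 10 9 3 8 7 0]
Position 6: card 9.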